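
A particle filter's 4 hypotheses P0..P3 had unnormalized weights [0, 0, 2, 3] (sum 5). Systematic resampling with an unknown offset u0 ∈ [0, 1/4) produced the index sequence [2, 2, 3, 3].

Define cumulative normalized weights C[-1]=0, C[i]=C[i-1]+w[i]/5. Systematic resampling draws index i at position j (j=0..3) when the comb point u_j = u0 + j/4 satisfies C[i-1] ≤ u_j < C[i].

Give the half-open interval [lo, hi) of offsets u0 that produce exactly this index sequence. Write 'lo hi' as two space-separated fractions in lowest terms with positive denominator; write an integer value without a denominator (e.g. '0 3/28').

0 3/20

C = [0, 0, 2/5, 1]
j=0 picked index 2: u0 ∈ [0, 2/5)
j=1 picked index 2: u0 ∈ [-1/4, 3/20)
j=2 picked index 3: u0 ∈ [-1/10, 1/2)
j=3 picked index 3: u0 ∈ [-7/20, 1/4)
intersection: [0, 3/20)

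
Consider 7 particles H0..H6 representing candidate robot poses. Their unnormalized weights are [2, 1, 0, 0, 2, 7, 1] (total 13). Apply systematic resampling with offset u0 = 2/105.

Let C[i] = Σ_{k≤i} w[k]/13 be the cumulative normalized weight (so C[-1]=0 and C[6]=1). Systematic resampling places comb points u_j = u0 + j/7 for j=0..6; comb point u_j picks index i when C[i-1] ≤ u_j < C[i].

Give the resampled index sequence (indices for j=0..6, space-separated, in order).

C = [2/13, 3/13, 3/13, 3/13, 5/13, 12/13, 1]
j=0: u_0=2/105 ∈ [0, 2/13) → index 0
j=1: u_1=17/105 ∈ [2/13, 3/13) → index 1
j=2: u_2=32/105 ∈ [3/13, 5/13) → index 4
j=3: u_3=47/105 ∈ [5/13, 12/13) → index 5
j=4: u_4=62/105 ∈ [5/13, 12/13) → index 5
j=5: u_5=11/15 ∈ [5/13, 12/13) → index 5
j=6: u_6=92/105 ∈ [5/13, 12/13) → index 5

0 1 4 5 5 5 5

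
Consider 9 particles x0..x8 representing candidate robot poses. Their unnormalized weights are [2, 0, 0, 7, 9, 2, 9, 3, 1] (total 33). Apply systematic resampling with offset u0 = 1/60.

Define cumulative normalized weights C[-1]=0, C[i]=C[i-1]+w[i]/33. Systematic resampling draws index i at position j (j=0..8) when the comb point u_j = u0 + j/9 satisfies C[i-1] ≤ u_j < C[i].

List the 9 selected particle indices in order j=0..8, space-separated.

C = [2/33, 2/33, 2/33, 3/11, 6/11, 20/33, 29/33, 32/33, 1]
j=0: u_0=1/60 ∈ [0, 2/33) → index 0
j=1: u_1=23/180 ∈ [2/33, 3/11) → index 3
j=2: u_2=43/180 ∈ [2/33, 3/11) → index 3
j=3: u_3=7/20 ∈ [3/11, 6/11) → index 4
j=4: u_4=83/180 ∈ [3/11, 6/11) → index 4
j=5: u_5=103/180 ∈ [6/11, 20/33) → index 5
j=6: u_6=41/60 ∈ [20/33, 29/33) → index 6
j=7: u_7=143/180 ∈ [20/33, 29/33) → index 6
j=8: u_8=163/180 ∈ [29/33, 32/33) → index 7

0 3 3 4 4 5 6 6 7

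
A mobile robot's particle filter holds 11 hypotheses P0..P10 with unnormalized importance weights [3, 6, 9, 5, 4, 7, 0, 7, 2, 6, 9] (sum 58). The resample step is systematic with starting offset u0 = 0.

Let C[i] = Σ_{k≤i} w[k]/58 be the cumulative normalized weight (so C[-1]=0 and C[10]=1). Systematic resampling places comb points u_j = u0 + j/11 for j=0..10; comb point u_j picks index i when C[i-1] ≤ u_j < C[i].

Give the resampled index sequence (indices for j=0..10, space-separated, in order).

0 1 2 2 3 4 5 7 8 9 10

C = [3/58, 9/58, 9/29, 23/58, 27/58, 17/29, 17/29, 41/58, 43/58, 49/58, 1]
j=0: u_0=0 ∈ [0, 3/58) → index 0
j=1: u_1=1/11 ∈ [3/58, 9/58) → index 1
j=2: u_2=2/11 ∈ [9/58, 9/29) → index 2
j=3: u_3=3/11 ∈ [9/58, 9/29) → index 2
j=4: u_4=4/11 ∈ [9/29, 23/58) → index 3
j=5: u_5=5/11 ∈ [23/58, 27/58) → index 4
j=6: u_6=6/11 ∈ [27/58, 17/29) → index 5
j=7: u_7=7/11 ∈ [17/29, 41/58) → index 7
j=8: u_8=8/11 ∈ [41/58, 43/58) → index 8
j=9: u_9=9/11 ∈ [43/58, 49/58) → index 9
j=10: u_10=10/11 ∈ [49/58, 1) → index 10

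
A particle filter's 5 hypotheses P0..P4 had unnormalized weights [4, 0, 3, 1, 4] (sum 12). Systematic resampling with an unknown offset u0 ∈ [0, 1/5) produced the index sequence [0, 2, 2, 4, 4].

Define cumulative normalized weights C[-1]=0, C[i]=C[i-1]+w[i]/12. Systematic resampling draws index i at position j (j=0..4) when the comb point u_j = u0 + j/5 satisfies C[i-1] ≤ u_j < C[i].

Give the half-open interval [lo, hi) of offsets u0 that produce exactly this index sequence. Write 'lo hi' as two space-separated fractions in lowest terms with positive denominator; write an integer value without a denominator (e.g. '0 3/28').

2/15 11/60

C = [1/3, 1/3, 7/12, 2/3, 1]
j=0 picked index 0: u0 ∈ [0, 1/3)
j=1 picked index 2: u0 ∈ [2/15, 23/60)
j=2 picked index 2: u0 ∈ [-1/15, 11/60)
j=3 picked index 4: u0 ∈ [1/15, 2/5)
j=4 picked index 4: u0 ∈ [-2/15, 1/5)
intersection: [2/15, 11/60)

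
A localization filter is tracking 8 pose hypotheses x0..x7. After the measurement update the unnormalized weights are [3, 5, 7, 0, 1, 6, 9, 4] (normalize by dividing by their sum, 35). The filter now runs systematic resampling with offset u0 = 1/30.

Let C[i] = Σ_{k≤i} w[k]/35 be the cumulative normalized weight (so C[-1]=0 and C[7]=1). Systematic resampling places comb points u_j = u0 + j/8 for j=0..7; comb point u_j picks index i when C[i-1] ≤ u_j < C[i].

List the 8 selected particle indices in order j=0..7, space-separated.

C = [3/35, 8/35, 3/7, 3/7, 16/35, 22/35, 31/35, 1]
j=0: u_0=1/30 ∈ [0, 3/35) → index 0
j=1: u_1=19/120 ∈ [3/35, 8/35) → index 1
j=2: u_2=17/60 ∈ [8/35, 3/7) → index 2
j=3: u_3=49/120 ∈ [8/35, 3/7) → index 2
j=4: u_4=8/15 ∈ [16/35, 22/35) → index 5
j=5: u_5=79/120 ∈ [22/35, 31/35) → index 6
j=6: u_6=47/60 ∈ [22/35, 31/35) → index 6
j=7: u_7=109/120 ∈ [31/35, 1) → index 7

0 1 2 2 5 6 6 7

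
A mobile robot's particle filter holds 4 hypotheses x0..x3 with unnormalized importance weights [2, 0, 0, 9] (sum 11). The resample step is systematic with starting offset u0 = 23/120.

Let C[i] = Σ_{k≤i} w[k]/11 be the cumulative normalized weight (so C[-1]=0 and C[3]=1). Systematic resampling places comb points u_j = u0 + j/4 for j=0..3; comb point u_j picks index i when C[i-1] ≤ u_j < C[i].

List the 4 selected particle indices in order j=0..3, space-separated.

3 3 3 3

C = [2/11, 2/11, 2/11, 1]
j=0: u_0=23/120 ∈ [2/11, 1) → index 3
j=1: u_1=53/120 ∈ [2/11, 1) → index 3
j=2: u_2=83/120 ∈ [2/11, 1) → index 3
j=3: u_3=113/120 ∈ [2/11, 1) → index 3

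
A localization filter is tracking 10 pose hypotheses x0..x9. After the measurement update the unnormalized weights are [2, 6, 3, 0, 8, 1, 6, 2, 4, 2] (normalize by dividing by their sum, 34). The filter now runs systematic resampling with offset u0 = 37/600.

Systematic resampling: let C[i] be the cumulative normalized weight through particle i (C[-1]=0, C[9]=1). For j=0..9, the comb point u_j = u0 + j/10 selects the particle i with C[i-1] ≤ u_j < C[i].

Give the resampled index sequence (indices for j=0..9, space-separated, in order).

1 1 2 4 4 5 6 6 8 9

C = [1/17, 4/17, 11/34, 11/34, 19/34, 10/17, 13/17, 14/17, 16/17, 1]
j=0: u_0=37/600 ∈ [1/17, 4/17) → index 1
j=1: u_1=97/600 ∈ [1/17, 4/17) → index 1
j=2: u_2=157/600 ∈ [4/17, 11/34) → index 2
j=3: u_3=217/600 ∈ [11/34, 19/34) → index 4
j=4: u_4=277/600 ∈ [11/34, 19/34) → index 4
j=5: u_5=337/600 ∈ [19/34, 10/17) → index 5
j=6: u_6=397/600 ∈ [10/17, 13/17) → index 6
j=7: u_7=457/600 ∈ [10/17, 13/17) → index 6
j=8: u_8=517/600 ∈ [14/17, 16/17) → index 8
j=9: u_9=577/600 ∈ [16/17, 1) → index 9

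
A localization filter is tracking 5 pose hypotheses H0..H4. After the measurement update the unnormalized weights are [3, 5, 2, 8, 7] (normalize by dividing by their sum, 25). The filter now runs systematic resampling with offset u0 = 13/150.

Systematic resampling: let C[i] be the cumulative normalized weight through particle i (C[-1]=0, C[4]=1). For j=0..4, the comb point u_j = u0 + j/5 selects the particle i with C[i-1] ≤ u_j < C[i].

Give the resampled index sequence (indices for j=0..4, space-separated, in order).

C = [3/25, 8/25, 2/5, 18/25, 1]
j=0: u_0=13/150 ∈ [0, 3/25) → index 0
j=1: u_1=43/150 ∈ [3/25, 8/25) → index 1
j=2: u_2=73/150 ∈ [2/5, 18/25) → index 3
j=3: u_3=103/150 ∈ [2/5, 18/25) → index 3
j=4: u_4=133/150 ∈ [18/25, 1) → index 4

0 1 3 3 4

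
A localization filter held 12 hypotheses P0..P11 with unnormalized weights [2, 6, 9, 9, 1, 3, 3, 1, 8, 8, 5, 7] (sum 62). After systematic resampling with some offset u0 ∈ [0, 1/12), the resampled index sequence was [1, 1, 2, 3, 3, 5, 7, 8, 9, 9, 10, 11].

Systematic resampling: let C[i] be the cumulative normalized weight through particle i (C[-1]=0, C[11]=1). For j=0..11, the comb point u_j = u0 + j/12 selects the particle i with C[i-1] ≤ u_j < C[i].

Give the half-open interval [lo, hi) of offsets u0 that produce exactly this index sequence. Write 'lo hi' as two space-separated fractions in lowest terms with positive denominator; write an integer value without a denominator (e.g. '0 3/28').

1/31 17/372

C = [1/31, 4/31, 17/62, 13/31, 27/62, 15/31, 33/62, 17/31, 21/31, 25/31, 55/62, 1]
j=0 picked index 1: u0 ∈ [1/31, 4/31)
j=1 picked index 1: u0 ∈ [-19/372, 17/372)
j=2 picked index 2: u0 ∈ [-7/186, 10/93)
j=3 picked index 3: u0 ∈ [3/124, 21/124)
j=4 picked index 3: u0 ∈ [-11/186, 8/93)
j=5 picked index 5: u0 ∈ [7/372, 25/372)
j=6 picked index 7: u0 ∈ [1/31, 3/62)
j=7 picked index 8: u0 ∈ [-13/372, 35/372)
j=8 picked index 9: u0 ∈ [1/93, 13/93)
j=9 picked index 9: u0 ∈ [-9/124, 7/124)
j=10 picked index 10: u0 ∈ [-5/186, 5/93)
j=11 picked index 11: u0 ∈ [-11/372, 1/12)
intersection: [1/31, 17/372)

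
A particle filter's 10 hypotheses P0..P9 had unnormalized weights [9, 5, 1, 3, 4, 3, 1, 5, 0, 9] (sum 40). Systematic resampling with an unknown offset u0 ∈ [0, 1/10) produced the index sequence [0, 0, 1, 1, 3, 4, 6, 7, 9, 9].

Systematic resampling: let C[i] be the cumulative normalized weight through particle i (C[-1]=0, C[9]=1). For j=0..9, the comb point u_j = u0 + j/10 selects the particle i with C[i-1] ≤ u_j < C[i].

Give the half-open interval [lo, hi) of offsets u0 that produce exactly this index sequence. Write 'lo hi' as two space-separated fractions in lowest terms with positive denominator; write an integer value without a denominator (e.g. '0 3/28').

1/40 1/20

C = [9/40, 7/20, 3/8, 9/20, 11/20, 5/8, 13/20, 31/40, 31/40, 1]
j=0 picked index 0: u0 ∈ [0, 9/40)
j=1 picked index 0: u0 ∈ [-1/10, 1/8)
j=2 picked index 1: u0 ∈ [1/40, 3/20)
j=3 picked index 1: u0 ∈ [-3/40, 1/20)
j=4 picked index 3: u0 ∈ [-1/40, 1/20)
j=5 picked index 4: u0 ∈ [-1/20, 1/20)
j=6 picked index 6: u0 ∈ [1/40, 1/20)
j=7 picked index 7: u0 ∈ [-1/20, 3/40)
j=8 picked index 9: u0 ∈ [-1/40, 1/5)
j=9 picked index 9: u0 ∈ [-1/8, 1/10)
intersection: [1/40, 1/20)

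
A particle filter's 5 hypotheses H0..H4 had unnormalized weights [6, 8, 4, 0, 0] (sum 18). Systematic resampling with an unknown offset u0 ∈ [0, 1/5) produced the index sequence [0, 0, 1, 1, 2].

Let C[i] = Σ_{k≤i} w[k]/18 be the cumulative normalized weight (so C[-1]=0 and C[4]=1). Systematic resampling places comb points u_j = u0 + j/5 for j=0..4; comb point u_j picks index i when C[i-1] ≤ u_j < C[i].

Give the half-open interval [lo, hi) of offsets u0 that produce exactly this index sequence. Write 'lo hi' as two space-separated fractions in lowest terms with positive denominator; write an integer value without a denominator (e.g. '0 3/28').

C = [1/3, 7/9, 1, 1, 1]
j=0 picked index 0: u0 ∈ [0, 1/3)
j=1 picked index 0: u0 ∈ [-1/5, 2/15)
j=2 picked index 1: u0 ∈ [-1/15, 17/45)
j=3 picked index 1: u0 ∈ [-4/15, 8/45)
j=4 picked index 2: u0 ∈ [-1/45, 1/5)
intersection: [0, 2/15)

0 2/15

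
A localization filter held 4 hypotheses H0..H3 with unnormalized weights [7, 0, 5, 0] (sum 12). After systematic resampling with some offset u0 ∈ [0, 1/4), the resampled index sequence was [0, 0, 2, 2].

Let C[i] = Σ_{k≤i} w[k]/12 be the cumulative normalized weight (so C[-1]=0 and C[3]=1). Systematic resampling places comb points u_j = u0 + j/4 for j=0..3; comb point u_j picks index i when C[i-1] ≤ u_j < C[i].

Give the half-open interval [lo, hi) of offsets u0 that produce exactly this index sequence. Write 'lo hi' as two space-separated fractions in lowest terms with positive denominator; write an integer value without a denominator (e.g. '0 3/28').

1/12 1/4

C = [7/12, 7/12, 1, 1]
j=0 picked index 0: u0 ∈ [0, 7/12)
j=1 picked index 0: u0 ∈ [-1/4, 1/3)
j=2 picked index 2: u0 ∈ [1/12, 1/2)
j=3 picked index 2: u0 ∈ [-1/6, 1/4)
intersection: [1/12, 1/4)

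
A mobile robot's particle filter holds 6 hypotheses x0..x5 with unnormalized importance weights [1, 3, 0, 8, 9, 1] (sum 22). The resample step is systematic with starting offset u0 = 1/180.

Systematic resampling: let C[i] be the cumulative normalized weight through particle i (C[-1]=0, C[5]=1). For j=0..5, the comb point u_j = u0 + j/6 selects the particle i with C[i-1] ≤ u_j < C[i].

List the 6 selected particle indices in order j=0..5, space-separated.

0 1 3 3 4 4

C = [1/22, 2/11, 2/11, 6/11, 21/22, 1]
j=0: u_0=1/180 ∈ [0, 1/22) → index 0
j=1: u_1=31/180 ∈ [1/22, 2/11) → index 1
j=2: u_2=61/180 ∈ [2/11, 6/11) → index 3
j=3: u_3=91/180 ∈ [2/11, 6/11) → index 3
j=4: u_4=121/180 ∈ [6/11, 21/22) → index 4
j=5: u_5=151/180 ∈ [6/11, 21/22) → index 4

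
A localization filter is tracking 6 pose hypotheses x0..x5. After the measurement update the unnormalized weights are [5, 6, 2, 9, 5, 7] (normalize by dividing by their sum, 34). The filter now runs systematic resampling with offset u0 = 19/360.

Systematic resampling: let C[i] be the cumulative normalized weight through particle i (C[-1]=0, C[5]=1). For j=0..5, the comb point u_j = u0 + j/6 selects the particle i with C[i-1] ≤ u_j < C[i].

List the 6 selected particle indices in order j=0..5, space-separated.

C = [5/34, 11/34, 13/34, 11/17, 27/34, 1]
j=0: u_0=19/360 ∈ [0, 5/34) → index 0
j=1: u_1=79/360 ∈ [5/34, 11/34) → index 1
j=2: u_2=139/360 ∈ [13/34, 11/17) → index 3
j=3: u_3=199/360 ∈ [13/34, 11/17) → index 3
j=4: u_4=259/360 ∈ [11/17, 27/34) → index 4
j=5: u_5=319/360 ∈ [27/34, 1) → index 5

0 1 3 3 4 5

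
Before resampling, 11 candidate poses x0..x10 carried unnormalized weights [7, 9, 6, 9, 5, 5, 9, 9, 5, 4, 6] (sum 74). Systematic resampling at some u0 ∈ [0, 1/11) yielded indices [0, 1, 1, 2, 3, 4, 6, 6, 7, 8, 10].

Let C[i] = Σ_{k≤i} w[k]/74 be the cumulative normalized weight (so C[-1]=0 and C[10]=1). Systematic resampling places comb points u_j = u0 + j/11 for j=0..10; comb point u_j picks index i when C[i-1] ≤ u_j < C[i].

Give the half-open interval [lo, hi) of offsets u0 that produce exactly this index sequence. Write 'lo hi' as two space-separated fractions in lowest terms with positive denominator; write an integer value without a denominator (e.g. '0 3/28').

4/407 10/407

C = [7/74, 8/37, 11/37, 31/74, 18/37, 41/74, 25/37, 59/74, 32/37, 34/37, 1]
j=0 picked index 0: u0 ∈ [0, 7/74)
j=1 picked index 1: u0 ∈ [3/814, 51/407)
j=2 picked index 1: u0 ∈ [-71/814, 14/407)
j=3 picked index 2: u0 ∈ [-23/407, 10/407)
j=4 picked index 3: u0 ∈ [-27/407, 45/814)
j=5 picked index 4: u0 ∈ [-29/814, 13/407)
j=6 picked index 6: u0 ∈ [7/814, 53/407)
j=7 picked index 6: u0 ∈ [-67/814, 16/407)
j=8 picked index 7: u0 ∈ [-21/407, 57/814)
j=9 picked index 8: u0 ∈ [-17/814, 19/407)
j=10 picked index 10: u0 ∈ [4/407, 1/11)
intersection: [4/407, 10/407)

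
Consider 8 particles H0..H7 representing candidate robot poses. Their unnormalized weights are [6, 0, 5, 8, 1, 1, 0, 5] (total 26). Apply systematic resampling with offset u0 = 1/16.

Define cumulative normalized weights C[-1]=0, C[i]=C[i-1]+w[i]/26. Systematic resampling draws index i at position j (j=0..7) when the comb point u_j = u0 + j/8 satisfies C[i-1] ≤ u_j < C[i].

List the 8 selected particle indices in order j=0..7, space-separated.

C = [3/13, 3/13, 11/26, 19/26, 10/13, 21/26, 21/26, 1]
j=0: u_0=1/16 ∈ [0, 3/13) → index 0
j=1: u_1=3/16 ∈ [0, 3/13) → index 0
j=2: u_2=5/16 ∈ [3/13, 11/26) → index 2
j=3: u_3=7/16 ∈ [11/26, 19/26) → index 3
j=4: u_4=9/16 ∈ [11/26, 19/26) → index 3
j=5: u_5=11/16 ∈ [11/26, 19/26) → index 3
j=6: u_6=13/16 ∈ [21/26, 1) → index 7
j=7: u_7=15/16 ∈ [21/26, 1) → index 7

0 0 2 3 3 3 7 7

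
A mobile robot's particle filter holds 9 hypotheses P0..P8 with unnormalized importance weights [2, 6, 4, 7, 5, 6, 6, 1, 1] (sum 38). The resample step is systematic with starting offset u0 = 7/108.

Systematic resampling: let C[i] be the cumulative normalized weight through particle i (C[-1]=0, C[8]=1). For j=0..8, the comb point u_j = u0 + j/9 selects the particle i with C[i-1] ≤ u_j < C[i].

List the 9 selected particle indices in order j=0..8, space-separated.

C = [1/19, 4/19, 6/19, 1/2, 12/19, 15/19, 18/19, 37/38, 1]
j=0: u_0=7/108 ∈ [1/19, 4/19) → index 1
j=1: u_1=19/108 ∈ [1/19, 4/19) → index 1
j=2: u_2=31/108 ∈ [4/19, 6/19) → index 2
j=3: u_3=43/108 ∈ [6/19, 1/2) → index 3
j=4: u_4=55/108 ∈ [1/2, 12/19) → index 4
j=5: u_5=67/108 ∈ [1/2, 12/19) → index 4
j=6: u_6=79/108 ∈ [12/19, 15/19) → index 5
j=7: u_7=91/108 ∈ [15/19, 18/19) → index 6
j=8: u_8=103/108 ∈ [18/19, 37/38) → index 7

1 1 2 3 4 4 5 6 7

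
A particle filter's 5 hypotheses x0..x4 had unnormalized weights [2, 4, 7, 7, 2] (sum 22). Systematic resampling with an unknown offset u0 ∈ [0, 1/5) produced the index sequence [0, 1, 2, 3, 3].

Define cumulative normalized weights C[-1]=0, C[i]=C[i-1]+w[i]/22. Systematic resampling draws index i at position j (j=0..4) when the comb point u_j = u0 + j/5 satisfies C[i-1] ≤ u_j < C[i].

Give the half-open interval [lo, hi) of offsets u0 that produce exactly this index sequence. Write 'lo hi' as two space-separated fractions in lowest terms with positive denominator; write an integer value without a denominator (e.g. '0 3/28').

0 4/55

C = [1/11, 3/11, 13/22, 10/11, 1]
j=0 picked index 0: u0 ∈ [0, 1/11)
j=1 picked index 1: u0 ∈ [-6/55, 4/55)
j=2 picked index 2: u0 ∈ [-7/55, 21/110)
j=3 picked index 3: u0 ∈ [-1/110, 17/55)
j=4 picked index 3: u0 ∈ [-23/110, 6/55)
intersection: [0, 4/55)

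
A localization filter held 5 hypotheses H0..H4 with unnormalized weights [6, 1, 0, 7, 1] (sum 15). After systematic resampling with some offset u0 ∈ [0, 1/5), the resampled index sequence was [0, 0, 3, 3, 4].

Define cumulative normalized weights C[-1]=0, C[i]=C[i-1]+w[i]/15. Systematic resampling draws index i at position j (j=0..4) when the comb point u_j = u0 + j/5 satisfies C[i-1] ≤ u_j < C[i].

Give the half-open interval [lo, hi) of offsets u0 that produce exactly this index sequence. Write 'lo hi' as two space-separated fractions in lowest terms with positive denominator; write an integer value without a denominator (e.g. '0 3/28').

C = [2/5, 7/15, 7/15, 14/15, 1]
j=0 picked index 0: u0 ∈ [0, 2/5)
j=1 picked index 0: u0 ∈ [-1/5, 1/5)
j=2 picked index 3: u0 ∈ [1/15, 8/15)
j=3 picked index 3: u0 ∈ [-2/15, 1/3)
j=4 picked index 4: u0 ∈ [2/15, 1/5)
intersection: [2/15, 1/5)

2/15 1/5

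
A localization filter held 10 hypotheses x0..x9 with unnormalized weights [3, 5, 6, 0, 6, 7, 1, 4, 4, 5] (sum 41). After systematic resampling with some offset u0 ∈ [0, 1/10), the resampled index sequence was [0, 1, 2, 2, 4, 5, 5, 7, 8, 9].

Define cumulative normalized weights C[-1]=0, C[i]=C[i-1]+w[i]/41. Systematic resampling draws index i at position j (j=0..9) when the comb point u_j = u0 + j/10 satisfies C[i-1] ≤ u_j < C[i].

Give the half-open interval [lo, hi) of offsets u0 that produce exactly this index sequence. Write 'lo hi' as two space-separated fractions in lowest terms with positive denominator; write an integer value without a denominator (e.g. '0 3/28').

0 17/410

C = [3/41, 8/41, 14/41, 14/41, 20/41, 27/41, 28/41, 32/41, 36/41, 1]
j=0 picked index 0: u0 ∈ [0, 3/41)
j=1 picked index 1: u0 ∈ [-11/410, 39/410)
j=2 picked index 2: u0 ∈ [-1/205, 29/205)
j=3 picked index 2: u0 ∈ [-43/410, 17/410)
j=4 picked index 4: u0 ∈ [-12/205, 18/205)
j=5 picked index 5: u0 ∈ [-1/82, 13/82)
j=6 picked index 5: u0 ∈ [-23/205, 12/205)
j=7 picked index 7: u0 ∈ [-7/410, 33/410)
j=8 picked index 8: u0 ∈ [-4/205, 16/205)
j=9 picked index 9: u0 ∈ [-9/410, 1/10)
intersection: [0, 17/410)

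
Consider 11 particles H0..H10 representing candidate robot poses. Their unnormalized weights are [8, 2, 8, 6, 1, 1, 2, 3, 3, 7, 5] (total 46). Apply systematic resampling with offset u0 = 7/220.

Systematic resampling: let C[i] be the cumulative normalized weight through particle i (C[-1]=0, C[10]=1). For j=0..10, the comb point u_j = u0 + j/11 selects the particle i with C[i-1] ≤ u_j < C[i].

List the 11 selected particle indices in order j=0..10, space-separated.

0 0 1 2 3 3 6 7 9 9 10

C = [4/23, 5/23, 9/23, 12/23, 25/46, 13/23, 14/23, 31/46, 17/23, 41/46, 1]
j=0: u_0=7/220 ∈ [0, 4/23) → index 0
j=1: u_1=27/220 ∈ [0, 4/23) → index 0
j=2: u_2=47/220 ∈ [4/23, 5/23) → index 1
j=3: u_3=67/220 ∈ [5/23, 9/23) → index 2
j=4: u_4=87/220 ∈ [9/23, 12/23) → index 3
j=5: u_5=107/220 ∈ [9/23, 12/23) → index 3
j=6: u_6=127/220 ∈ [13/23, 14/23) → index 6
j=7: u_7=147/220 ∈ [14/23, 31/46) → index 7
j=8: u_8=167/220 ∈ [17/23, 41/46) → index 9
j=9: u_9=17/20 ∈ [17/23, 41/46) → index 9
j=10: u_10=207/220 ∈ [41/46, 1) → index 10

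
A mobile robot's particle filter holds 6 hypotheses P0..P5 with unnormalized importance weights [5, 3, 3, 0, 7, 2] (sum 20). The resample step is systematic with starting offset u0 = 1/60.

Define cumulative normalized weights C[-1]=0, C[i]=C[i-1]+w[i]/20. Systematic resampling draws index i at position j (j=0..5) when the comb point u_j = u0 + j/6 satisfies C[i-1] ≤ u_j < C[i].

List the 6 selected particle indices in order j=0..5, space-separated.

0 0 1 2 4 4

C = [1/4, 2/5, 11/20, 11/20, 9/10, 1]
j=0: u_0=1/60 ∈ [0, 1/4) → index 0
j=1: u_1=11/60 ∈ [0, 1/4) → index 0
j=2: u_2=7/20 ∈ [1/4, 2/5) → index 1
j=3: u_3=31/60 ∈ [2/5, 11/20) → index 2
j=4: u_4=41/60 ∈ [11/20, 9/10) → index 4
j=5: u_5=17/20 ∈ [11/20, 9/10) → index 4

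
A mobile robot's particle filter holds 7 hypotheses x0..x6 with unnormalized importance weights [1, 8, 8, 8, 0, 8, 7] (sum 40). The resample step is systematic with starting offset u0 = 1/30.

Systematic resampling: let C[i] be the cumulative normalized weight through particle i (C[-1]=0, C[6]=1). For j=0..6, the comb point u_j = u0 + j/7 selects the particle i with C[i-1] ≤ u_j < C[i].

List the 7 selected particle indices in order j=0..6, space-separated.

1 1 2 3 3 5 6

C = [1/40, 9/40, 17/40, 5/8, 5/8, 33/40, 1]
j=0: u_0=1/30 ∈ [1/40, 9/40) → index 1
j=1: u_1=37/210 ∈ [1/40, 9/40) → index 1
j=2: u_2=67/210 ∈ [9/40, 17/40) → index 2
j=3: u_3=97/210 ∈ [17/40, 5/8) → index 3
j=4: u_4=127/210 ∈ [17/40, 5/8) → index 3
j=5: u_5=157/210 ∈ [5/8, 33/40) → index 5
j=6: u_6=187/210 ∈ [33/40, 1) → index 6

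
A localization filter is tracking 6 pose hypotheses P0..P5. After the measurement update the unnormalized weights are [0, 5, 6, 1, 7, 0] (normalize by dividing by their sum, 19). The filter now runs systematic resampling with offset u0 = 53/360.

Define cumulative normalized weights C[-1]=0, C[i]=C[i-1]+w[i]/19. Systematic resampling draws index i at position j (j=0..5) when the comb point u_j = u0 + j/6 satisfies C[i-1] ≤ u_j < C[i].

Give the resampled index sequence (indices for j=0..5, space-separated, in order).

C = [0, 5/19, 11/19, 12/19, 1, 1]
j=0: u_0=53/360 ∈ [0, 5/19) → index 1
j=1: u_1=113/360 ∈ [5/19, 11/19) → index 2
j=2: u_2=173/360 ∈ [5/19, 11/19) → index 2
j=3: u_3=233/360 ∈ [12/19, 1) → index 4
j=4: u_4=293/360 ∈ [12/19, 1) → index 4
j=5: u_5=353/360 ∈ [12/19, 1) → index 4

1 2 2 4 4 4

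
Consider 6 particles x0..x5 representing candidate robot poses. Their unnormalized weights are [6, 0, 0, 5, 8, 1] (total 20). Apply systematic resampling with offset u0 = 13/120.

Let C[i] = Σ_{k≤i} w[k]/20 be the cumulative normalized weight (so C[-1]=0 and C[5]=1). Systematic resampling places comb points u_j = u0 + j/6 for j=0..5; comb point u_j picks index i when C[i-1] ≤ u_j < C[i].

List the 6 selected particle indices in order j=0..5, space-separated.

0 0 3 4 4 4

C = [3/10, 3/10, 3/10, 11/20, 19/20, 1]
j=0: u_0=13/120 ∈ [0, 3/10) → index 0
j=1: u_1=11/40 ∈ [0, 3/10) → index 0
j=2: u_2=53/120 ∈ [3/10, 11/20) → index 3
j=3: u_3=73/120 ∈ [11/20, 19/20) → index 4
j=4: u_4=31/40 ∈ [11/20, 19/20) → index 4
j=5: u_5=113/120 ∈ [11/20, 19/20) → index 4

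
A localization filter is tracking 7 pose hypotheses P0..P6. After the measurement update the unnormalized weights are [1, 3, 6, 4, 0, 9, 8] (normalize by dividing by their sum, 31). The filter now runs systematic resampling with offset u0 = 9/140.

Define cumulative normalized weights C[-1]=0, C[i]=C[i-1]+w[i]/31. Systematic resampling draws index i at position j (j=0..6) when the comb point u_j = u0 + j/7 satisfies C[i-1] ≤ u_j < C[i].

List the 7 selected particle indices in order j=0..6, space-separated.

C = [1/31, 4/31, 10/31, 14/31, 14/31, 23/31, 1]
j=0: u_0=9/140 ∈ [1/31, 4/31) → index 1
j=1: u_1=29/140 ∈ [4/31, 10/31) → index 2
j=2: u_2=7/20 ∈ [10/31, 14/31) → index 3
j=3: u_3=69/140 ∈ [14/31, 23/31) → index 5
j=4: u_4=89/140 ∈ [14/31, 23/31) → index 5
j=5: u_5=109/140 ∈ [23/31, 1) → index 6
j=6: u_6=129/140 ∈ [23/31, 1) → index 6

1 2 3 5 5 6 6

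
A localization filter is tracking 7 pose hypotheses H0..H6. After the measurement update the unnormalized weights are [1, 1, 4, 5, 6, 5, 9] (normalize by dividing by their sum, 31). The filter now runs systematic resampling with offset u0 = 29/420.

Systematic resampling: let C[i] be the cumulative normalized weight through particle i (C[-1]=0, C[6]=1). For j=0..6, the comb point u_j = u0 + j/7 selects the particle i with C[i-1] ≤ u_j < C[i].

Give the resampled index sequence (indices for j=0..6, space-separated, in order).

2 3 3 4 5 6 6

C = [1/31, 2/31, 6/31, 11/31, 17/31, 22/31, 1]
j=0: u_0=29/420 ∈ [2/31, 6/31) → index 2
j=1: u_1=89/420 ∈ [6/31, 11/31) → index 3
j=2: u_2=149/420 ∈ [6/31, 11/31) → index 3
j=3: u_3=209/420 ∈ [11/31, 17/31) → index 4
j=4: u_4=269/420 ∈ [17/31, 22/31) → index 5
j=5: u_5=47/60 ∈ [22/31, 1) → index 6
j=6: u_6=389/420 ∈ [22/31, 1) → index 6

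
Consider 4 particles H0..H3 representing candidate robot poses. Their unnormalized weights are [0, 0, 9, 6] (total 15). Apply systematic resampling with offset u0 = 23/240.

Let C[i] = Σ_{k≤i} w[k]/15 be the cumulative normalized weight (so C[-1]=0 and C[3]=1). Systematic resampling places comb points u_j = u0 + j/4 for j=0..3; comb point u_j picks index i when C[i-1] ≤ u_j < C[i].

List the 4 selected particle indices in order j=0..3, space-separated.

2 2 2 3

C = [0, 0, 3/5, 1]
j=0: u_0=23/240 ∈ [0, 3/5) → index 2
j=1: u_1=83/240 ∈ [0, 3/5) → index 2
j=2: u_2=143/240 ∈ [0, 3/5) → index 2
j=3: u_3=203/240 ∈ [3/5, 1) → index 3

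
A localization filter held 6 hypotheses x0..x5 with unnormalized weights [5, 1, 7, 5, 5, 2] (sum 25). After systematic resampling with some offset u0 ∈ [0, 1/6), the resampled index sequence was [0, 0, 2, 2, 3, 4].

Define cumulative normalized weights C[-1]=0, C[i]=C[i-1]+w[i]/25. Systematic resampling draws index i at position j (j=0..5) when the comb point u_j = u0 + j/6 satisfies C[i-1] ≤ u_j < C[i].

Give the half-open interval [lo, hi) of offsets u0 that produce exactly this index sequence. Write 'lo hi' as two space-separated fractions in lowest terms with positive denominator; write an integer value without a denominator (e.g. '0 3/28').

C = [1/5, 6/25, 13/25, 18/25, 23/25, 1]
j=0 picked index 0: u0 ∈ [0, 1/5)
j=1 picked index 0: u0 ∈ [-1/6, 1/30)
j=2 picked index 2: u0 ∈ [-7/75, 14/75)
j=3 picked index 2: u0 ∈ [-13/50, 1/50)
j=4 picked index 3: u0 ∈ [-11/75, 4/75)
j=5 picked index 4: u0 ∈ [-17/150, 13/150)
intersection: [0, 1/50)

0 1/50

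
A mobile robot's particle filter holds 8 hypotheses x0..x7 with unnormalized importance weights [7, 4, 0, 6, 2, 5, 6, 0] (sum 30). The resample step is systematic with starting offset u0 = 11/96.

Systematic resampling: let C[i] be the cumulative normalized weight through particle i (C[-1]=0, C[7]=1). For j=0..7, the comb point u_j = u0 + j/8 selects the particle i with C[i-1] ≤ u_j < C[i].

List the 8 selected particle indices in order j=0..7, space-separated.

0 1 1 3 4 5 6 6

C = [7/30, 11/30, 11/30, 17/30, 19/30, 4/5, 1, 1]
j=0: u_0=11/96 ∈ [0, 7/30) → index 0
j=1: u_1=23/96 ∈ [7/30, 11/30) → index 1
j=2: u_2=35/96 ∈ [7/30, 11/30) → index 1
j=3: u_3=47/96 ∈ [11/30, 17/30) → index 3
j=4: u_4=59/96 ∈ [17/30, 19/30) → index 4
j=5: u_5=71/96 ∈ [19/30, 4/5) → index 5
j=6: u_6=83/96 ∈ [4/5, 1) → index 6
j=7: u_7=95/96 ∈ [4/5, 1) → index 6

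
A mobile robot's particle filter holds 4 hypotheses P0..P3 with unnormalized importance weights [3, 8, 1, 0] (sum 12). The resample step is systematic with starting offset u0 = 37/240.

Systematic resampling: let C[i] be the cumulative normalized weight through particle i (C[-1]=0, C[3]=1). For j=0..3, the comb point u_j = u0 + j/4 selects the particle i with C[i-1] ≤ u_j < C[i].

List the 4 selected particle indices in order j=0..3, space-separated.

0 1 1 1

C = [1/4, 11/12, 1, 1]
j=0: u_0=37/240 ∈ [0, 1/4) → index 0
j=1: u_1=97/240 ∈ [1/4, 11/12) → index 1
j=2: u_2=157/240 ∈ [1/4, 11/12) → index 1
j=3: u_3=217/240 ∈ [1/4, 11/12) → index 1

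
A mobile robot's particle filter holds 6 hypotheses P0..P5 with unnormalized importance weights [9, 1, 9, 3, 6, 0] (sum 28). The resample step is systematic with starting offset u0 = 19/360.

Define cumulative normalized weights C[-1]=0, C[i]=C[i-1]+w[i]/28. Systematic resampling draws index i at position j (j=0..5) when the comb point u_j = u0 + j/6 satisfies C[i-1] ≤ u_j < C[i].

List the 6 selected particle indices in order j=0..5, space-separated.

0 0 2 2 3 4

C = [9/28, 5/14, 19/28, 11/14, 1, 1]
j=0: u_0=19/360 ∈ [0, 9/28) → index 0
j=1: u_1=79/360 ∈ [0, 9/28) → index 0
j=2: u_2=139/360 ∈ [5/14, 19/28) → index 2
j=3: u_3=199/360 ∈ [5/14, 19/28) → index 2
j=4: u_4=259/360 ∈ [19/28, 11/14) → index 3
j=5: u_5=319/360 ∈ [11/14, 1) → index 4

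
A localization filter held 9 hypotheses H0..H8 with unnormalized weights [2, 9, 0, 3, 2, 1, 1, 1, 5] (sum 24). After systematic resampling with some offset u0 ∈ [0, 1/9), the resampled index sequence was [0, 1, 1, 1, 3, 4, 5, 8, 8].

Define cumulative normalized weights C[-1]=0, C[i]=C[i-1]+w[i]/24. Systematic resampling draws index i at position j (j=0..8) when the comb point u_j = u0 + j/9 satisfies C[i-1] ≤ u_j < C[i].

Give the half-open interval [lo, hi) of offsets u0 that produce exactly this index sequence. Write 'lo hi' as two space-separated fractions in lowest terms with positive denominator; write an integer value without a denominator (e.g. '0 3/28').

C = [1/12, 11/24, 11/24, 7/12, 2/3, 17/24, 3/4, 19/24, 1]
j=0 picked index 0: u0 ∈ [0, 1/12)
j=1 picked index 1: u0 ∈ [-1/36, 25/72)
j=2 picked index 1: u0 ∈ [-5/36, 17/72)
j=3 picked index 1: u0 ∈ [-1/4, 1/8)
j=4 picked index 3: u0 ∈ [1/72, 5/36)
j=5 picked index 4: u0 ∈ [1/36, 1/9)
j=6 picked index 5: u0 ∈ [0, 1/24)
j=7 picked index 8: u0 ∈ [1/72, 2/9)
j=8 picked index 8: u0 ∈ [-7/72, 1/9)
intersection: [1/36, 1/24)

1/36 1/24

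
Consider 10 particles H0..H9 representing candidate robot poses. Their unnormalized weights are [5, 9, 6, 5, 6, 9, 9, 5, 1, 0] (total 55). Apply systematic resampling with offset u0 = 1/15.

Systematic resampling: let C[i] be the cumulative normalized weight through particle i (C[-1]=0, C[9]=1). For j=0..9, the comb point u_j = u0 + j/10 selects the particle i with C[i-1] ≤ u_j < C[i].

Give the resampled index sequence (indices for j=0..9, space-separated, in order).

C = [1/11, 14/55, 4/11, 5/11, 31/55, 8/11, 49/55, 54/55, 1, 1]
j=0: u_0=1/15 ∈ [0, 1/11) → index 0
j=1: u_1=1/6 ∈ [1/11, 14/55) → index 1
j=2: u_2=4/15 ∈ [14/55, 4/11) → index 2
j=3: u_3=11/30 ∈ [4/11, 5/11) → index 3
j=4: u_4=7/15 ∈ [5/11, 31/55) → index 4
j=5: u_5=17/30 ∈ [31/55, 8/11) → index 5
j=6: u_6=2/3 ∈ [31/55, 8/11) → index 5
j=7: u_7=23/30 ∈ [8/11, 49/55) → index 6
j=8: u_8=13/15 ∈ [8/11, 49/55) → index 6
j=9: u_9=29/30 ∈ [49/55, 54/55) → index 7

0 1 2 3 4 5 5 6 6 7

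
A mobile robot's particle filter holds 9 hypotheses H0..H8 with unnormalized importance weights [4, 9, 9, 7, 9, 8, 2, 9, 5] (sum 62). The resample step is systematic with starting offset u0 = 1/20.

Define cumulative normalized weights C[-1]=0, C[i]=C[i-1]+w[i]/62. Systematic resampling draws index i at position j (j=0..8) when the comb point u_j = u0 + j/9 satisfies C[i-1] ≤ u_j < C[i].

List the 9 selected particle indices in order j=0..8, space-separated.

C = [2/31, 13/62, 11/31, 29/62, 19/31, 23/31, 24/31, 57/62, 1]
j=0: u_0=1/20 ∈ [0, 2/31) → index 0
j=1: u_1=29/180 ∈ [2/31, 13/62) → index 1
j=2: u_2=49/180 ∈ [13/62, 11/31) → index 2
j=3: u_3=23/60 ∈ [11/31, 29/62) → index 3
j=4: u_4=89/180 ∈ [29/62, 19/31) → index 4
j=5: u_5=109/180 ∈ [29/62, 19/31) → index 4
j=6: u_6=43/60 ∈ [19/31, 23/31) → index 5
j=7: u_7=149/180 ∈ [24/31, 57/62) → index 7
j=8: u_8=169/180 ∈ [57/62, 1) → index 8

0 1 2 3 4 4 5 7 8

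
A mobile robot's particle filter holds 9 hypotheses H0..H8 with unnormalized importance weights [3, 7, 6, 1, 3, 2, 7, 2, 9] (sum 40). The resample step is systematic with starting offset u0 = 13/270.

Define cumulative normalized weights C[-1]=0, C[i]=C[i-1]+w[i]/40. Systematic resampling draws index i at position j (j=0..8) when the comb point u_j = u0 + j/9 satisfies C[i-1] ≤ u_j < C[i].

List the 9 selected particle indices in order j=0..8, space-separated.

C = [3/40, 1/4, 2/5, 17/40, 1/2, 11/20, 29/40, 31/40, 1]
j=0: u_0=13/270 ∈ [0, 3/40) → index 0
j=1: u_1=43/270 ∈ [3/40, 1/4) → index 1
j=2: u_2=73/270 ∈ [1/4, 2/5) → index 2
j=3: u_3=103/270 ∈ [1/4, 2/5) → index 2
j=4: u_4=133/270 ∈ [17/40, 1/2) → index 4
j=5: u_5=163/270 ∈ [11/20, 29/40) → index 6
j=6: u_6=193/270 ∈ [11/20, 29/40) → index 6
j=7: u_7=223/270 ∈ [31/40, 1) → index 8
j=8: u_8=253/270 ∈ [31/40, 1) → index 8

0 1 2 2 4 6 6 8 8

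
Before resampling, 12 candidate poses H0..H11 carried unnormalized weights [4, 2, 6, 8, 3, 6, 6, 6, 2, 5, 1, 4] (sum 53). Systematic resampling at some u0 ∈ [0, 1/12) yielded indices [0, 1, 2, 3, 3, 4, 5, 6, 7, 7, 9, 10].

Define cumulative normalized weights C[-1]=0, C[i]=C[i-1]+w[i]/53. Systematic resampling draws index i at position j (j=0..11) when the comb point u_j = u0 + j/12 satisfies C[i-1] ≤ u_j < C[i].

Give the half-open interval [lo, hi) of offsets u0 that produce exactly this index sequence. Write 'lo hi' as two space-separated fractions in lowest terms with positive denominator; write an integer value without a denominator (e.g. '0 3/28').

0 5/636

C = [4/53, 6/53, 12/53, 20/53, 23/53, 29/53, 35/53, 41/53, 43/53, 48/53, 49/53, 1]
j=0 picked index 0: u0 ∈ [0, 4/53)
j=1 picked index 1: u0 ∈ [-5/636, 19/636)
j=2 picked index 2: u0 ∈ [-17/318, 19/318)
j=3 picked index 3: u0 ∈ [-5/212, 27/212)
j=4 picked index 3: u0 ∈ [-17/159, 7/159)
j=5 picked index 4: u0 ∈ [-25/636, 11/636)
j=6 picked index 5: u0 ∈ [-7/106, 5/106)
j=7 picked index 6: u0 ∈ [-23/636, 49/636)
j=8 picked index 7: u0 ∈ [-1/159, 17/159)
j=9 picked index 7: u0 ∈ [-19/212, 5/212)
j=10 picked index 9: u0 ∈ [-7/318, 23/318)
j=11 picked index 10: u0 ∈ [-7/636, 5/636)
intersection: [0, 5/636)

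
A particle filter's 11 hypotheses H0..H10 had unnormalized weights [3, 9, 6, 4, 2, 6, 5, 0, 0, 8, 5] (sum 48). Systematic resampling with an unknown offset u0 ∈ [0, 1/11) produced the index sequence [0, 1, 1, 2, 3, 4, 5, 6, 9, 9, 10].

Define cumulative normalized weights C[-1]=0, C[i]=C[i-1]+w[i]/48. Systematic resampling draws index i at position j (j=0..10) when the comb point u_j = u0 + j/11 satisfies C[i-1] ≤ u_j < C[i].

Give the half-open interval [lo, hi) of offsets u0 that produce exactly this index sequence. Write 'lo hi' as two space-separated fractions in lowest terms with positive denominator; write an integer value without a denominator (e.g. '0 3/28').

C = [1/16, 1/4, 3/8, 11/24, 1/2, 5/8, 35/48, 35/48, 35/48, 43/48, 1]
j=0 picked index 0: u0 ∈ [0, 1/16)
j=1 picked index 1: u0 ∈ [-5/176, 7/44)
j=2 picked index 1: u0 ∈ [-21/176, 3/44)
j=3 picked index 2: u0 ∈ [-1/44, 9/88)
j=4 picked index 3: u0 ∈ [1/88, 25/264)
j=5 picked index 4: u0 ∈ [1/264, 1/22)
j=6 picked index 5: u0 ∈ [-1/22, 7/88)
j=7 picked index 6: u0 ∈ [-1/88, 49/528)
j=8 picked index 9: u0 ∈ [1/528, 89/528)
j=9 picked index 9: u0 ∈ [-47/528, 41/528)
j=10 picked index 10: u0 ∈ [-7/528, 1/11)
intersection: [1/88, 1/22)

1/88 1/22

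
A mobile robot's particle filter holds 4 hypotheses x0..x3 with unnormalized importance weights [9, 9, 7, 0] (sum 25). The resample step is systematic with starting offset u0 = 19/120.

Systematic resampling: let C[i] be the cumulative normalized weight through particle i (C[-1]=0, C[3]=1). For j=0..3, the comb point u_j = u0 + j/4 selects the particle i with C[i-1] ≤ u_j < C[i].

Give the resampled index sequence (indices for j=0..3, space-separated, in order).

C = [9/25, 18/25, 1, 1]
j=0: u_0=19/120 ∈ [0, 9/25) → index 0
j=1: u_1=49/120 ∈ [9/25, 18/25) → index 1
j=2: u_2=79/120 ∈ [9/25, 18/25) → index 1
j=3: u_3=109/120 ∈ [18/25, 1) → index 2

0 1 1 2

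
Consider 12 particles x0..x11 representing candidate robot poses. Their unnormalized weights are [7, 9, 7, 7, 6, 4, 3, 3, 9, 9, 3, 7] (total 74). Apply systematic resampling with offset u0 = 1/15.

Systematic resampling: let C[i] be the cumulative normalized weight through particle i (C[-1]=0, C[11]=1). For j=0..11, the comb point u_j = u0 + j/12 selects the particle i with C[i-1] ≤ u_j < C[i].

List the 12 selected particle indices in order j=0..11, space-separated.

0 1 2 3 3 4 6 8 8 9 10 11

C = [7/74, 8/37, 23/74, 15/37, 18/37, 20/37, 43/74, 23/37, 55/74, 32/37, 67/74, 1]
j=0: u_0=1/15 ∈ [0, 7/74) → index 0
j=1: u_1=3/20 ∈ [7/74, 8/37) → index 1
j=2: u_2=7/30 ∈ [8/37, 23/74) → index 2
j=3: u_3=19/60 ∈ [23/74, 15/37) → index 3
j=4: u_4=2/5 ∈ [23/74, 15/37) → index 3
j=5: u_5=29/60 ∈ [15/37, 18/37) → index 4
j=6: u_6=17/30 ∈ [20/37, 43/74) → index 6
j=7: u_7=13/20 ∈ [23/37, 55/74) → index 8
j=8: u_8=11/15 ∈ [23/37, 55/74) → index 8
j=9: u_9=49/60 ∈ [55/74, 32/37) → index 9
j=10: u_10=9/10 ∈ [32/37, 67/74) → index 10
j=11: u_11=59/60 ∈ [67/74, 1) → index 11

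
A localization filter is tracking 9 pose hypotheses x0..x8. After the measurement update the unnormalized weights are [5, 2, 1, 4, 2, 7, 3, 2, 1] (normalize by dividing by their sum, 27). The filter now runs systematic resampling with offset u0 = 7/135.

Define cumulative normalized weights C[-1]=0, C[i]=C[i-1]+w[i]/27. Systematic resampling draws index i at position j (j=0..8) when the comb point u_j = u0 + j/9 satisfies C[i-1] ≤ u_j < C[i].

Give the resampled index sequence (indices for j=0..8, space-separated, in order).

C = [5/27, 7/27, 8/27, 4/9, 14/27, 7/9, 8/9, 26/27, 1]
j=0: u_0=7/135 ∈ [0, 5/27) → index 0
j=1: u_1=22/135 ∈ [0, 5/27) → index 0
j=2: u_2=37/135 ∈ [7/27, 8/27) → index 2
j=3: u_3=52/135 ∈ [8/27, 4/9) → index 3
j=4: u_4=67/135 ∈ [4/9, 14/27) → index 4
j=5: u_5=82/135 ∈ [14/27, 7/9) → index 5
j=6: u_6=97/135 ∈ [14/27, 7/9) → index 5
j=7: u_7=112/135 ∈ [7/9, 8/9) → index 6
j=8: u_8=127/135 ∈ [8/9, 26/27) → index 7

0 0 2 3 4 5 5 6 7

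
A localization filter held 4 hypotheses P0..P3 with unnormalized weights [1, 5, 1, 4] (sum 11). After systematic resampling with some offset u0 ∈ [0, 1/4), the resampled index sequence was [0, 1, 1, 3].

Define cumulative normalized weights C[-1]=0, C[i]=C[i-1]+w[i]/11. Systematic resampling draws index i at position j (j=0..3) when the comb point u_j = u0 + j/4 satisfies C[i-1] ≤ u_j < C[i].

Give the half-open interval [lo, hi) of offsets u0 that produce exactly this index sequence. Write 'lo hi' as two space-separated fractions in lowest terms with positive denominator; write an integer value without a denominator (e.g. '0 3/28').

0 1/22

C = [1/11, 6/11, 7/11, 1]
j=0 picked index 0: u0 ∈ [0, 1/11)
j=1 picked index 1: u0 ∈ [-7/44, 13/44)
j=2 picked index 1: u0 ∈ [-9/22, 1/22)
j=3 picked index 3: u0 ∈ [-5/44, 1/4)
intersection: [0, 1/22)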